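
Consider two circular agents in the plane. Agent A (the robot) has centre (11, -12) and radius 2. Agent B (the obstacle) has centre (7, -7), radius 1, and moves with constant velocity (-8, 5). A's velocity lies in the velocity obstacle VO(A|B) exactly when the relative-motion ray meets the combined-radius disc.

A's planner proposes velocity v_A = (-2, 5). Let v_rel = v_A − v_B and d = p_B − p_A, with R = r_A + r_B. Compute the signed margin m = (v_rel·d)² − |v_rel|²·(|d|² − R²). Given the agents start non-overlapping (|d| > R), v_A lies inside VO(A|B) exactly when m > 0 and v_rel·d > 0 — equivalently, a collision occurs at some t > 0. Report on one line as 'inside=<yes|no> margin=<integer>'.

d = (-4, 5),  |d|² = 41;  R = 2+1 = 3,  c = 41−3² = 32
v_rel = (6, 0),  |v_rel|² = 36;  v_rel·d = (6)·(-4) + (0)·(5) = -24
36·t² + 48·t + 32 = 0  ⇒  m = (-24)² − 36·32 = -576
m = -576 < 0,  v_rel·d = -24 < 0  ⇒  outside

inside=no margin=-576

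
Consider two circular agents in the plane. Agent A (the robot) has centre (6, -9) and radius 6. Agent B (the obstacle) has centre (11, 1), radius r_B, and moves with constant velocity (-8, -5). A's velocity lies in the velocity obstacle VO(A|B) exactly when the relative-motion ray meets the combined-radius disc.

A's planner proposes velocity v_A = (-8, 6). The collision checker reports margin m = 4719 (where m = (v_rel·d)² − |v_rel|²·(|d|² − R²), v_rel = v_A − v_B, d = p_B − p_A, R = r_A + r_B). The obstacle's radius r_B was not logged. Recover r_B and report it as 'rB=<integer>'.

m = 4719
d = (5, 10);  v_rel = (0, 11),  |v_rel|² = 121
v_rel×d = (0)·(10) − (11)·(5) = -55
since m = R²·121 − (-55)²:  R² = (3025 + 4719) / 121 = 64
R = √64 = 8  ⇒  r_B = 8 − 6 = 2

rB=2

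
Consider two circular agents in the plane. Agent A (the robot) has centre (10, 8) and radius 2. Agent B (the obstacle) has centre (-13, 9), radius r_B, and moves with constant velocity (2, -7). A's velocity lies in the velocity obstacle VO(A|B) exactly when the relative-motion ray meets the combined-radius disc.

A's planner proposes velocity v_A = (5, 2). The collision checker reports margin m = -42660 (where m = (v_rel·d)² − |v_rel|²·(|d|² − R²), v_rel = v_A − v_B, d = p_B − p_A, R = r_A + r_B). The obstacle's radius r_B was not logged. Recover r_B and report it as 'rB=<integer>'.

m = -42660
d = (-23, 1);  v_rel = (3, 9),  |v_rel|² = 90
v_rel×d = (3)·(1) − (9)·(-23) = 210
since m = R²·90 − 210²:  R² = (44100 + -42660) / 90 = 16
R = √16 = 4  ⇒  r_B = 4 − 2 = 2

rB=2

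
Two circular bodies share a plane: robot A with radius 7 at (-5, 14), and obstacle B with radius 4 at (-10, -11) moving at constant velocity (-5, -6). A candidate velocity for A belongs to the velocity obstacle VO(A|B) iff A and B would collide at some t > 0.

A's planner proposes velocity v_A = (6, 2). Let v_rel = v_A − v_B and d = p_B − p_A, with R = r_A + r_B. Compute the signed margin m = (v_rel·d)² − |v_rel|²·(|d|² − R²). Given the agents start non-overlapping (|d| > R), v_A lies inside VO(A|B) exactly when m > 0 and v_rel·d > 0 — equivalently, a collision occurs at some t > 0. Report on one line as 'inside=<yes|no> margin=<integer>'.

d = (-5, -25),  |d|² = 650;  R = 7+4 = 11,  c = 650−11² = 529
v_rel = (11, 8),  |v_rel|² = 185;  v_rel·d = (11)·(-5) + (8)·(-25) = -255
185·t² + 510·t + 529 = 0  ⇒  m = (-255)² − 185·529 = -32840
m = -32840 < 0,  v_rel·d = -255 < 0  ⇒  outside

inside=no margin=-32840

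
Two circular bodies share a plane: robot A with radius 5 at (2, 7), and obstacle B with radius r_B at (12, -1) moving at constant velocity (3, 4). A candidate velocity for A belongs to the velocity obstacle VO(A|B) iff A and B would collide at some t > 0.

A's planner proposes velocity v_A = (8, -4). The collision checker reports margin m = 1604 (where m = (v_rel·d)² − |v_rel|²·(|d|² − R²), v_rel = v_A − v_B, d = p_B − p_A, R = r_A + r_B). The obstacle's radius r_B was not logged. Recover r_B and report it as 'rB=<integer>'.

m = 1604
d = (10, -8);  v_rel = (5, -8),  |v_rel|² = 89
v_rel×d = (5)·(-8) − (-8)·(10) = 40
since m = R²·89 − 40²:  R² = (1600 + 1604) / 89 = 36
R = √36 = 6  ⇒  r_B = 6 − 5 = 1

rB=1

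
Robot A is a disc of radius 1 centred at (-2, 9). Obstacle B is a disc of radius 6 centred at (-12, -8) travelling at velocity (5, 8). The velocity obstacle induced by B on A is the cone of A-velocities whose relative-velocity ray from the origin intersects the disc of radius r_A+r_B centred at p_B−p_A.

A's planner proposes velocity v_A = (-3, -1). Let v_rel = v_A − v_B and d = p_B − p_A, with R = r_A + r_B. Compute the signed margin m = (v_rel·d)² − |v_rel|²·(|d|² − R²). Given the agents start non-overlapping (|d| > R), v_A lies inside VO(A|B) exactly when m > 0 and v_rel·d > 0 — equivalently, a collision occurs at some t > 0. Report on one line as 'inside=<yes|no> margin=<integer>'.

d = (-10, -17),  |d|² = 389;  R = 1+6 = 7,  c = 389−7² = 340
v_rel = (-8, -9),  |v_rel|² = 145;  v_rel·d = (-8)·(-10) + (-9)·(-17) = 233
145·t² − 466·t + 340 = 0  ⇒  m = 233² − 145·340 = 4989
m = 4989 > 0,  v_rel·d = 233 > 0  ⇒  inside

inside=yes margin=4989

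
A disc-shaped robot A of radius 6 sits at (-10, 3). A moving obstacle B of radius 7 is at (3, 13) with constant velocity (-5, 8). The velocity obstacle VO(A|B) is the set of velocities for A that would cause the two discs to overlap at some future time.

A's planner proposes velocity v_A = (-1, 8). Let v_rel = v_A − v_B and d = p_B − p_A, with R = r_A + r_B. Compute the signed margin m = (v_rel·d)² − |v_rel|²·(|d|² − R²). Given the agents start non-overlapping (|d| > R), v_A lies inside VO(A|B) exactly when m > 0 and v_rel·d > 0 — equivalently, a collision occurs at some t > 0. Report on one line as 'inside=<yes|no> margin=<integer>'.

d = (13, 10),  |d|² = 269;  R = 6+7 = 13,  c = 269−13² = 100
v_rel = (4, 0),  |v_rel|² = 16;  v_rel·d = (4)·(13) + (0)·(10) = 52
16·t² − 104·t + 100 = 0  ⇒  m = 52² − 16·100 = 1104
m = 1104 > 0,  v_rel·d = 52 > 0  ⇒  inside

inside=yes margin=1104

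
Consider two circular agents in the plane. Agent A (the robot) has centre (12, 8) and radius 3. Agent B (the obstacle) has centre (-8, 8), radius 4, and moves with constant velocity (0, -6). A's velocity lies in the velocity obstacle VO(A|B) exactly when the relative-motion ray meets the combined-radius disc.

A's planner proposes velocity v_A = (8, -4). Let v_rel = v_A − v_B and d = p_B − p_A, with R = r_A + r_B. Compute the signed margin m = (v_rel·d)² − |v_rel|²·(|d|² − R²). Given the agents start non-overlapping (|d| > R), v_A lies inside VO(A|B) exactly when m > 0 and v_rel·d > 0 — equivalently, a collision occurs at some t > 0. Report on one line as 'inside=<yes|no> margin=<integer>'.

d = (-20, 0),  |d|² = 400;  R = 3+4 = 7,  c = 400−7² = 351
v_rel = (8, 2),  |v_rel|² = 68;  v_rel·d = (8)·(-20) + (2)·(0) = -160
68·t² + 320·t + 351 = 0  ⇒  m = (-160)² − 68·351 = 1732
m = 1732 > 0,  v_rel·d = -160 < 0  ⇒  outside

inside=no margin=1732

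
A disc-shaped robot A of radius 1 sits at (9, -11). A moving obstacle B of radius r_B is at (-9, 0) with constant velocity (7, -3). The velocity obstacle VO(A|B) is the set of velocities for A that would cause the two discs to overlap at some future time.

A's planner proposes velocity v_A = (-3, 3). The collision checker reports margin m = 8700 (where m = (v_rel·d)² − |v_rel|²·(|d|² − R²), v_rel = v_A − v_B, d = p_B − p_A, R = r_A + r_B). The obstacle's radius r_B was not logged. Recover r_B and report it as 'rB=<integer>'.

m = 8700
d = (-18, 11);  v_rel = (-10, 6),  |v_rel|² = 136
v_rel×d = (-10)·(11) − (6)·(-18) = -2
since m = R²·136 − (-2)²:  R² = (4 + 8700) / 136 = 64
R = √64 = 8  ⇒  r_B = 8 − 1 = 7

rB=7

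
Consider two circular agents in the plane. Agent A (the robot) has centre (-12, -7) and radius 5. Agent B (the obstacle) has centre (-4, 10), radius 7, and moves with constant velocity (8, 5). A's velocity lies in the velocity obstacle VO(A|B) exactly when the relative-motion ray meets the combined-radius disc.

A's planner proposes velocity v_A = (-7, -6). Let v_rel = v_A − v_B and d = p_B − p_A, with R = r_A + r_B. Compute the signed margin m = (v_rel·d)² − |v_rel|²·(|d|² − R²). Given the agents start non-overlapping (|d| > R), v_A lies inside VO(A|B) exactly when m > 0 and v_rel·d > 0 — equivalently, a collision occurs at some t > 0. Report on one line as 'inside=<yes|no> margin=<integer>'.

d = (8, 17),  |d|² = 353;  R = 5+7 = 12,  c = 353−12² = 209
v_rel = (-15, -11),  |v_rel|² = 346;  v_rel·d = (-15)·(8) + (-11)·(17) = -307
346·t² + 614·t + 209 = 0  ⇒  m = (-307)² − 346·209 = 21935
m = 21935 > 0,  v_rel·d = -307 < 0  ⇒  outside

inside=no margin=21935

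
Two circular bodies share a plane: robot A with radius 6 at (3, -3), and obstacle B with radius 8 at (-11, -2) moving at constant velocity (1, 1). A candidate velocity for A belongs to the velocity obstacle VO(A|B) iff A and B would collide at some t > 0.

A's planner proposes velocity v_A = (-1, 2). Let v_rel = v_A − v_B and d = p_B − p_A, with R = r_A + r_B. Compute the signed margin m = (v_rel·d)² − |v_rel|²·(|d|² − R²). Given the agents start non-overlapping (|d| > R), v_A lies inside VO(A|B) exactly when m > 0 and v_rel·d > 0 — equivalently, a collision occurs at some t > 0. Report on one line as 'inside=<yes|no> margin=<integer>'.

d = (-14, 1),  |d|² = 197;  R = 6+8 = 14,  c = 197−14² = 1
v_rel = (-2, 1),  |v_rel|² = 5;  v_rel·d = (-2)·(-14) + (1)·(1) = 29
5·t² − 58·t + 1 = 0  ⇒  m = 29² − 5·1 = 836
m = 836 > 0,  v_rel·d = 29 > 0  ⇒  inside

inside=yes margin=836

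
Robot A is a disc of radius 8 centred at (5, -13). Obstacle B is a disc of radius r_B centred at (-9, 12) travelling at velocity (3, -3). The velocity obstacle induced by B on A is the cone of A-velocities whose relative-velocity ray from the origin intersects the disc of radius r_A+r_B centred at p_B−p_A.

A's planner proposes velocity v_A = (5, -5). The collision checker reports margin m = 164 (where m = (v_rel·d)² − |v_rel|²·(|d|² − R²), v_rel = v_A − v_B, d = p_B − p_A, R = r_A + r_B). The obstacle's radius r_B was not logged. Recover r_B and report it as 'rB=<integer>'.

m = 164
d = (-14, 25);  v_rel = (2, -2),  |v_rel|² = 8
v_rel×d = (2)·(25) − (-2)·(-14) = 22
since m = R²·8 − 22²:  R² = (484 + 164) / 8 = 81
R = √81 = 9  ⇒  r_B = 9 − 8 = 1

rB=1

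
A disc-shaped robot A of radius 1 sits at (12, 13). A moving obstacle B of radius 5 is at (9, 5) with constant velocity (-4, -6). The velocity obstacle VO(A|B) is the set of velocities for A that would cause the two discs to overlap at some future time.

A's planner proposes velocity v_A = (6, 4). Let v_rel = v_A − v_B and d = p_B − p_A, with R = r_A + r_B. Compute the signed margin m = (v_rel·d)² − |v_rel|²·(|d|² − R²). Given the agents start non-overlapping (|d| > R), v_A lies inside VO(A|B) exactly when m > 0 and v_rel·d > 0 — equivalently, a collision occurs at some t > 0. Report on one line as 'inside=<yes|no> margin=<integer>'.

d = (-3, -8),  |d|² = 73;  R = 1+5 = 6,  c = 73−6² = 37
v_rel = (10, 10),  |v_rel|² = 200;  v_rel·d = (10)·(-3) + (10)·(-8) = -110
200·t² + 220·t + 37 = 0  ⇒  m = (-110)² − 200·37 = 4700
m = 4700 > 0,  v_rel·d = -110 < 0  ⇒  outside

inside=no margin=4700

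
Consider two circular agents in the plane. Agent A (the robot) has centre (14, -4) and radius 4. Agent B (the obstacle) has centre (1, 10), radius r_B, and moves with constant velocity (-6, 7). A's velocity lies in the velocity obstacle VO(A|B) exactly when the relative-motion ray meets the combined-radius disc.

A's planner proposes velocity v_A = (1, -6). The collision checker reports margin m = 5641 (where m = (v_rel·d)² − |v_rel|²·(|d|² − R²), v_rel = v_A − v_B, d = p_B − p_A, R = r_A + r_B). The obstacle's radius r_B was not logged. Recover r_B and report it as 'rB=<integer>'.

m = 5641
d = (-13, 14);  v_rel = (7, -13),  |v_rel|² = 218
v_rel×d = (7)·(14) − (-13)·(-13) = -71
since m = R²·218 − (-71)²:  R² = (5041 + 5641) / 218 = 49
R = √49 = 7  ⇒  r_B = 7 − 4 = 3

rB=3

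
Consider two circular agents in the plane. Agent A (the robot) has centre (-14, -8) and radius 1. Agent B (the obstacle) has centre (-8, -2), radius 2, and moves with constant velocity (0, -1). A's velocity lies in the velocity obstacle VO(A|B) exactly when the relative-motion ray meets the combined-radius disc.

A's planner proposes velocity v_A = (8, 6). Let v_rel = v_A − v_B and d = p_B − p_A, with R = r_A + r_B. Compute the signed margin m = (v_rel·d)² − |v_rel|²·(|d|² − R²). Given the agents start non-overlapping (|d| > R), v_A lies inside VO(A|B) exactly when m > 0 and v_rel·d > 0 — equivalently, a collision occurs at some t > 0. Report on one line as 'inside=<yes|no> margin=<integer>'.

d = (6, 6),  |d|² = 72;  R = 1+2 = 3,  c = 72−3² = 63
v_rel = (8, 7),  |v_rel|² = 113;  v_rel·d = (8)·(6) + (7)·(6) = 90
113·t² − 180·t + 63 = 0  ⇒  m = 90² − 113·63 = 981
m = 981 > 0,  v_rel·d = 90 > 0  ⇒  inside

inside=yes margin=981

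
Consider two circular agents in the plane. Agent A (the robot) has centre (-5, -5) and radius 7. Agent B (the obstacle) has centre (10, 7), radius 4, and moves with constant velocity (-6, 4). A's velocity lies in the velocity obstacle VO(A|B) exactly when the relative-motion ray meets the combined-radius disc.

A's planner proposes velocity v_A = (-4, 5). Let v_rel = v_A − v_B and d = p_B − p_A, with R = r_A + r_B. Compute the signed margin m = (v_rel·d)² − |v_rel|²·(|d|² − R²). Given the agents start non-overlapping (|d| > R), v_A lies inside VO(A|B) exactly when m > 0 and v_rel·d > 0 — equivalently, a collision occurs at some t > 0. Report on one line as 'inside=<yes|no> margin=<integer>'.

d = (15, 12),  |d|² = 369;  R = 7+4 = 11,  c = 369−11² = 248
v_rel = (2, 1),  |v_rel|² = 5;  v_rel·d = (2)·(15) + (1)·(12) = 42
5·t² − 84·t + 248 = 0  ⇒  m = 42² − 5·248 = 524
m = 524 > 0,  v_rel·d = 42 > 0  ⇒  inside

inside=yes margin=524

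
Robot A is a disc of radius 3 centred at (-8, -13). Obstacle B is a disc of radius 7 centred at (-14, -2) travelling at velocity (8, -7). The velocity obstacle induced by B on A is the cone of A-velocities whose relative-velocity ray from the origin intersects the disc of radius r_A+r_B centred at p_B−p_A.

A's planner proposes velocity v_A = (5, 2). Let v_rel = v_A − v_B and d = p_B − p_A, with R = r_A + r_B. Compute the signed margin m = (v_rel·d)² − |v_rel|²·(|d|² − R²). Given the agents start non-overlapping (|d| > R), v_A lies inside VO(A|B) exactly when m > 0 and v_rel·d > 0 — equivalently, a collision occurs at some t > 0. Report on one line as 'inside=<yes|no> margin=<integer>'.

d = (-6, 11),  |d|² = 157;  R = 3+7 = 10,  c = 157−10² = 57
v_rel = (-3, 9),  |v_rel|² = 90;  v_rel·d = (-3)·(-6) + (9)·(11) = 117
90·t² − 234·t + 57 = 0  ⇒  m = 117² − 90·57 = 8559
m = 8559 > 0,  v_rel·d = 117 > 0  ⇒  inside

inside=yes margin=8559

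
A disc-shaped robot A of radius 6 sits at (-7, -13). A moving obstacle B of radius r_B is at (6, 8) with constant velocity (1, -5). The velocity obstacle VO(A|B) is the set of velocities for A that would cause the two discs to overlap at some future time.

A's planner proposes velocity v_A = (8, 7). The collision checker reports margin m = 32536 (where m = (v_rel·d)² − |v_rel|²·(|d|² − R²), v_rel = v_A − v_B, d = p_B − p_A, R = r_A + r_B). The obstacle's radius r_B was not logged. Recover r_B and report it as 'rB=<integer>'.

m = 32536
d = (13, 21);  v_rel = (7, 12),  |v_rel|² = 193
v_rel×d = (7)·(21) − (12)·(13) = -9
since m = R²·193 − (-9)²:  R² = (81 + 32536) / 193 = 169
R = √169 = 13  ⇒  r_B = 13 − 6 = 7

rB=7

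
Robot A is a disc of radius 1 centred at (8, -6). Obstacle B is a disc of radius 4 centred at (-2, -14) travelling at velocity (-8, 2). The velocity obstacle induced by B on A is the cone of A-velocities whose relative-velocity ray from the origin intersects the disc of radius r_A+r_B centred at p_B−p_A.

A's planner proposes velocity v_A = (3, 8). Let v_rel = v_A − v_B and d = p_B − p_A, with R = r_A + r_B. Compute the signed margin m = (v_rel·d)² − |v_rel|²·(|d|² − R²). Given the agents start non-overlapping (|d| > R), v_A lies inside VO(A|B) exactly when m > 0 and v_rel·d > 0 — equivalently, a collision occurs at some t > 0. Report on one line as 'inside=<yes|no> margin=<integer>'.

d = (-10, -8),  |d|² = 164;  R = 1+4 = 5,  c = 164−5² = 139
v_rel = (11, 6),  |v_rel|² = 157;  v_rel·d = (11)·(-10) + (6)·(-8) = -158
157·t² + 316·t + 139 = 0  ⇒  m = (-158)² − 157·139 = 3141
m = 3141 > 0,  v_rel·d = -158 < 0  ⇒  outside

inside=no margin=3141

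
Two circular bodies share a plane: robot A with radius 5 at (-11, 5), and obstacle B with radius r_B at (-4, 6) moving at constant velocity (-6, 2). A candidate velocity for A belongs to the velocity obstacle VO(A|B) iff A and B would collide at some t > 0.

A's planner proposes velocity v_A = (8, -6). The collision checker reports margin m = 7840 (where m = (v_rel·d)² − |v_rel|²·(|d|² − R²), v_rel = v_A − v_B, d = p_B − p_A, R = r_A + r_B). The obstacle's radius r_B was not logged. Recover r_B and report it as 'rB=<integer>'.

m = 7840
d = (7, 1);  v_rel = (14, -8),  |v_rel|² = 260
v_rel×d = (14)·(1) − (-8)·(7) = 70
since m = R²·260 − 70²:  R² = (4900 + 7840) / 260 = 49
R = √49 = 7  ⇒  r_B = 7 − 5 = 2

rB=2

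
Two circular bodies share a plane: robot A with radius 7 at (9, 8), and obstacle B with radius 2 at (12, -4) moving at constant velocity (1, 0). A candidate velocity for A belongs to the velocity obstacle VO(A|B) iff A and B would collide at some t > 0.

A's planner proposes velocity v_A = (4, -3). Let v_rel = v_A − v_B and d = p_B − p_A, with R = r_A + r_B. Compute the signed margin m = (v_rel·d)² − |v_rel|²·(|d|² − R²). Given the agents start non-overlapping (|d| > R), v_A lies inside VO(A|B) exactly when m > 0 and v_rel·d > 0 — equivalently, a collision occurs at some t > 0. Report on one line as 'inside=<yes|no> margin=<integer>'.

d = (3, -12),  |d|² = 153;  R = 7+2 = 9,  c = 153−9² = 72
v_rel = (3, -3),  |v_rel|² = 18;  v_rel·d = (3)·(3) + (-3)·(-12) = 45
18·t² − 90·t + 72 = 0  ⇒  m = 45² − 18·72 = 729
m = 729 > 0,  v_rel·d = 45 > 0  ⇒  inside

inside=yes margin=729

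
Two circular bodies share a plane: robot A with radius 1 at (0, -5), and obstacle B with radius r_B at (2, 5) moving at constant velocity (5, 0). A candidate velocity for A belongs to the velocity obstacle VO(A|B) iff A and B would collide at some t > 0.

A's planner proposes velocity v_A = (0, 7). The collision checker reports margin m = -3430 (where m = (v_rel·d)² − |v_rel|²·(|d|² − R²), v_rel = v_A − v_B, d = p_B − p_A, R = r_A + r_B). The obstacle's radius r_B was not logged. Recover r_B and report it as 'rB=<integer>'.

m = -3430
d = (2, 10);  v_rel = (-5, 7),  |v_rel|² = 74
v_rel×d = (-5)·(10) − (7)·(2) = -64
since m = R²·74 − (-64)²:  R² = (4096 + -3430) / 74 = 9
R = √9 = 3  ⇒  r_B = 3 − 1 = 2

rB=2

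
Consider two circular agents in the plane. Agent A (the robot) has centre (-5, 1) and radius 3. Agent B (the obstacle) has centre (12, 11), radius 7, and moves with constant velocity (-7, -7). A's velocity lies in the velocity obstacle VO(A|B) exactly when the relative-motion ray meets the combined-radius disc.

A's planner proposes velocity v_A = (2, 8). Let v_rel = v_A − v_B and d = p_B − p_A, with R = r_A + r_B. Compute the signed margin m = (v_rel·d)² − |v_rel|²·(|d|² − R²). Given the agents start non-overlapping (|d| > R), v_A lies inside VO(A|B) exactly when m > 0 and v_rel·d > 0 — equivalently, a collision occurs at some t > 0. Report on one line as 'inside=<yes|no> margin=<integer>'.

d = (17, 10),  |d|² = 389;  R = 3+7 = 10,  c = 389−10² = 289
v_rel = (9, 15),  |v_rel|² = 306;  v_rel·d = (9)·(17) + (15)·(10) = 303
306·t² − 606·t + 289 = 0  ⇒  m = 303² − 306·289 = 3375
m = 3375 > 0,  v_rel·d = 303 > 0  ⇒  inside

inside=yes margin=3375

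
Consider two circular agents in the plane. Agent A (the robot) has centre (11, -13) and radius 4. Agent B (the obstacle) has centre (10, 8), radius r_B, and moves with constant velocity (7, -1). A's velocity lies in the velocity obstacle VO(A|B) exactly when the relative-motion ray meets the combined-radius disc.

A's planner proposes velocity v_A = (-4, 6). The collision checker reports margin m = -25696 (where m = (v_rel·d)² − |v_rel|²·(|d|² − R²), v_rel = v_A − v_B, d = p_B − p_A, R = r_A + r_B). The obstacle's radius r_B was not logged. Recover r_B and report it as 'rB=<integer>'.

m = -25696
d = (-1, 21);  v_rel = (-11, 7),  |v_rel|² = 170
v_rel×d = (-11)·(21) − (7)·(-1) = -224
since m = R²·170 − (-224)²:  R² = (50176 + -25696) / 170 = 144
R = √144 = 12  ⇒  r_B = 12 − 4 = 8

rB=8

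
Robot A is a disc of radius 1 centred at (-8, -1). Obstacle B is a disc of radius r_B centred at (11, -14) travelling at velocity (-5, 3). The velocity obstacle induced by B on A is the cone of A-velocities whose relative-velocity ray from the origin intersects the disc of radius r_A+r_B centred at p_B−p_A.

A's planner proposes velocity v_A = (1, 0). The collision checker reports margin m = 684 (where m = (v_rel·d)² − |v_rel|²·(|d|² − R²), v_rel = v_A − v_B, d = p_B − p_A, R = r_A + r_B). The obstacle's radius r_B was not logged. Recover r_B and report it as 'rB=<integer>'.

m = 684
d = (19, -13);  v_rel = (6, -3),  |v_rel|² = 45
v_rel×d = (6)·(-13) − (-3)·(19) = -21
since m = R²·45 − (-21)²:  R² = (441 + 684) / 45 = 25
R = √25 = 5  ⇒  r_B = 5 − 1 = 4

rB=4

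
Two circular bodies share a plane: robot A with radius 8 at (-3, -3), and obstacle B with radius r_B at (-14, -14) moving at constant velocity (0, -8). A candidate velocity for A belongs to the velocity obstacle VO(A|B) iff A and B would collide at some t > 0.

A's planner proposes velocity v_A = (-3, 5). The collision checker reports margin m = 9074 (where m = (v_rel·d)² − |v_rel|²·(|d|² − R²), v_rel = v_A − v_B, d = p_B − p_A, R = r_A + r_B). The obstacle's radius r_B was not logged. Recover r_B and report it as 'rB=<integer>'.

m = 9074
d = (-11, -11);  v_rel = (-3, 13),  |v_rel|² = 178
v_rel×d = (-3)·(-11) − (13)·(-11) = 176
since m = R²·178 − 176²:  R² = (30976 + 9074) / 178 = 225
R = √225 = 15  ⇒  r_B = 15 − 8 = 7

rB=7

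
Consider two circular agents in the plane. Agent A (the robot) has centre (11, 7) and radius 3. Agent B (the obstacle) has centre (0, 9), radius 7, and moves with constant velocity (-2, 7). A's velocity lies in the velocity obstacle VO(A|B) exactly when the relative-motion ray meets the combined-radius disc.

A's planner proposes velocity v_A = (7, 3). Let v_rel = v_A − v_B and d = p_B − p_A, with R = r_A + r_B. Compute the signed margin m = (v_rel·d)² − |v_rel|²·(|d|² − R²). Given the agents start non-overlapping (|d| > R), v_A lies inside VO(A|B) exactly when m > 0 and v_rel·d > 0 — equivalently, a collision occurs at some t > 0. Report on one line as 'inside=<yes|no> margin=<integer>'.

d = (-11, 2),  |d|² = 125;  R = 3+7 = 10,  c = 125−10² = 25
v_rel = (9, -4),  |v_rel|² = 97;  v_rel·d = (9)·(-11) + (-4)·(2) = -107
97·t² + 214·t + 25 = 0  ⇒  m = (-107)² − 97·25 = 9024
m = 9024 > 0,  v_rel·d = -107 < 0  ⇒  outside

inside=no margin=9024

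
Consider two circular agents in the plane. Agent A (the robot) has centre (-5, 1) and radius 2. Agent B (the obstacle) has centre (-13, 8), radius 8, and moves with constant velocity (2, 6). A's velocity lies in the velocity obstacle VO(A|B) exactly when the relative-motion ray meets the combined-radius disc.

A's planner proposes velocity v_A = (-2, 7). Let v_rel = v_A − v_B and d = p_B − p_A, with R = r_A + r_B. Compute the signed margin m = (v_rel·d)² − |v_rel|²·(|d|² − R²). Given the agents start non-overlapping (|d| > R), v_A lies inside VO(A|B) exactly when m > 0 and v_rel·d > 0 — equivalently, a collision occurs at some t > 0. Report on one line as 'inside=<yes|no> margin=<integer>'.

d = (-8, 7),  |d|² = 113;  R = 2+8 = 10,  c = 113−10² = 13
v_rel = (-4, 1),  |v_rel|² = 17;  v_rel·d = (-4)·(-8) + (1)·(7) = 39
17·t² − 78·t + 13 = 0  ⇒  m = 39² − 17·13 = 1300
m = 1300 > 0,  v_rel·d = 39 > 0  ⇒  inside

inside=yes margin=1300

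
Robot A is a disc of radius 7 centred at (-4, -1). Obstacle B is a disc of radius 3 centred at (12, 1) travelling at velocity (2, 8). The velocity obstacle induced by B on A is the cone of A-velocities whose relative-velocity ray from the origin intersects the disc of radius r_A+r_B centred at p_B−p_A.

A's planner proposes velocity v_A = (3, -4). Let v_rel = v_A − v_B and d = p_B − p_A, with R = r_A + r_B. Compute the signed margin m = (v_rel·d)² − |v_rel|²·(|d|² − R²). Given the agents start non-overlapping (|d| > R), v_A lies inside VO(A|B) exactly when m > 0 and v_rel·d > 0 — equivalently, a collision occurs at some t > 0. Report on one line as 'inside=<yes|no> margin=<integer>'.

d = (16, 2),  |d|² = 260;  R = 7+3 = 10,  c = 260−10² = 160
v_rel = (1, -12),  |v_rel|² = 145;  v_rel·d = (1)·(16) + (-12)·(2) = -8
145·t² + 16·t + 160 = 0  ⇒  m = (-8)² − 145·160 = -23136
m = -23136 < 0,  v_rel·d = -8 < 0  ⇒  outside

inside=no margin=-23136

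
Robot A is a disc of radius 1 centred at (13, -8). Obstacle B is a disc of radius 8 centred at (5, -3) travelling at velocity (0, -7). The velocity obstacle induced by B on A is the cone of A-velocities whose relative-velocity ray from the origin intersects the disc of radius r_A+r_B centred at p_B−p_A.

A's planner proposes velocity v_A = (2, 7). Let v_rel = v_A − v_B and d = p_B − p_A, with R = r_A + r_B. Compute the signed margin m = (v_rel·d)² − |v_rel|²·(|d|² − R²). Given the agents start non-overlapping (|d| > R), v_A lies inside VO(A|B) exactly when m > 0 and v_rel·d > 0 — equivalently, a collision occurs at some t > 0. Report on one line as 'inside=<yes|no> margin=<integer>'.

d = (-8, 5),  |d|² = 89;  R = 1+8 = 9,  c = 89−9² = 8
v_rel = (2, 14),  |v_rel|² = 200;  v_rel·d = (2)·(-8) + (14)·(5) = 54
200·t² − 108·t + 8 = 0  ⇒  m = 54² − 200·8 = 1316
m = 1316 > 0,  v_rel·d = 54 > 0  ⇒  inside

inside=yes margin=1316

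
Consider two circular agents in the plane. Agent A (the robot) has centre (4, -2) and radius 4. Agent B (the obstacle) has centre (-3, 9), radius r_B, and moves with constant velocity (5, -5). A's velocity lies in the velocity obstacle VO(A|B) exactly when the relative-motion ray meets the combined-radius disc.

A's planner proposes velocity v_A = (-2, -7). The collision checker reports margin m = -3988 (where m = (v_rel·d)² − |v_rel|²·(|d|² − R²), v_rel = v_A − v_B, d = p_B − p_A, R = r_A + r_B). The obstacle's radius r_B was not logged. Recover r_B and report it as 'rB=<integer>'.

m = -3988
d = (-7, 11);  v_rel = (-7, -2),  |v_rel|² = 53
v_rel×d = (-7)·(11) − (-2)·(-7) = -91
since m = R²·53 − (-91)²:  R² = (8281 + -3988) / 53 = 81
R = √81 = 9  ⇒  r_B = 9 − 4 = 5

rB=5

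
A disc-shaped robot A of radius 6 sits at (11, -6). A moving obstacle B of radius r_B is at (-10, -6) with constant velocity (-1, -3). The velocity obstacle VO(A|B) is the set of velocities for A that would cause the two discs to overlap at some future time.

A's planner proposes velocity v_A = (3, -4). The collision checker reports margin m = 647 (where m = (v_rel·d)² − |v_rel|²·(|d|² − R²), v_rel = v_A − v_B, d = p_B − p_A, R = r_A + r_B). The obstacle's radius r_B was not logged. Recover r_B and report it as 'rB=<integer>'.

m = 647
d = (-21, 0);  v_rel = (4, -1),  |v_rel|² = 17
v_rel×d = (4)·(0) − (-1)·(-21) = -21
since m = R²·17 − (-21)²:  R² = (441 + 647) / 17 = 64
R = √64 = 8  ⇒  r_B = 8 − 6 = 2

rB=2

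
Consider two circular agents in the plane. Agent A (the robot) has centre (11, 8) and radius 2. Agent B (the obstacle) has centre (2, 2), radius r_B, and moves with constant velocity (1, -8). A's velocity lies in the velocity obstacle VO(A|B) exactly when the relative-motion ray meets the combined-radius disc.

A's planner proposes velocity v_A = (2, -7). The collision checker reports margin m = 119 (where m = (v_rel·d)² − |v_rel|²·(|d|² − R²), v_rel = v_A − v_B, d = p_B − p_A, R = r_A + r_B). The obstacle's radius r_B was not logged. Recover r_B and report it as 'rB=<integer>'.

m = 119
d = (-9, -6);  v_rel = (1, 1),  |v_rel|² = 2
v_rel×d = (1)·(-6) − (1)·(-9) = 3
since m = R²·2 − 3²:  R² = (9 + 119) / 2 = 64
R = √64 = 8  ⇒  r_B = 8 − 2 = 6

rB=6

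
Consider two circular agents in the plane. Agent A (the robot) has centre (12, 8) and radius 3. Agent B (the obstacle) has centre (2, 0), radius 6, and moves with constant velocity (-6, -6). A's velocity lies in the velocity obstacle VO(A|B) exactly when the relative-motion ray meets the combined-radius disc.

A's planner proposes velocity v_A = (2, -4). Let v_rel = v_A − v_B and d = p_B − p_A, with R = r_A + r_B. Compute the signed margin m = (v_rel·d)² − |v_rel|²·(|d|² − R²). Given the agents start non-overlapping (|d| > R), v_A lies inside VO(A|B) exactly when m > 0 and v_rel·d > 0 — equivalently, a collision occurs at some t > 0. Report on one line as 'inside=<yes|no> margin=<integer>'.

d = (-10, -8),  |d|² = 164;  R = 3+6 = 9,  c = 164−9² = 83
v_rel = (8, 2),  |v_rel|² = 68;  v_rel·d = (8)·(-10) + (2)·(-8) = -96
68·t² + 192·t + 83 = 0  ⇒  m = (-96)² − 68·83 = 3572
m = 3572 > 0,  v_rel·d = -96 < 0  ⇒  outside

inside=no margin=3572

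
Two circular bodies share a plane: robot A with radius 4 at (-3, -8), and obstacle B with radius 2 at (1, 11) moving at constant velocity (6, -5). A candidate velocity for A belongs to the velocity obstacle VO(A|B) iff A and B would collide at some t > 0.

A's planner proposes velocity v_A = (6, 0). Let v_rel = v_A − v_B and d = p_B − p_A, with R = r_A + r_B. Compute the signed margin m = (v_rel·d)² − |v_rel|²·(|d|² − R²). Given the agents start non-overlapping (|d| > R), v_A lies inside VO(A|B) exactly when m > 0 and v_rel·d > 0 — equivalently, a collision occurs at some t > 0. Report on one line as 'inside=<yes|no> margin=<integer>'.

d = (4, 19),  |d|² = 377;  R = 4+2 = 6,  c = 377−6² = 341
v_rel = (0, 5),  |v_rel|² = 25;  v_rel·d = (0)·(4) + (5)·(19) = 95
25·t² − 190·t + 341 = 0  ⇒  m = 95² − 25·341 = 500
m = 500 > 0,  v_rel·d = 95 > 0  ⇒  inside

inside=yes margin=500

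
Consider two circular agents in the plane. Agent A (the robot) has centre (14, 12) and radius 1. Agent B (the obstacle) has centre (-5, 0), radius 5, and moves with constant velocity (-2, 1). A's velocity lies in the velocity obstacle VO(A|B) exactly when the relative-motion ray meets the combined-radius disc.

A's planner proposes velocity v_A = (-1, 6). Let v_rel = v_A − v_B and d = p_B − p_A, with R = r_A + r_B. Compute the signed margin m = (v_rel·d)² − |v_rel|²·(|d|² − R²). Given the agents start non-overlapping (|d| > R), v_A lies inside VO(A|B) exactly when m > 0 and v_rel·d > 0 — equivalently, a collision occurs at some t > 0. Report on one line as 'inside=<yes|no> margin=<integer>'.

d = (-19, -12),  |d|² = 505;  R = 1+5 = 6,  c = 505−6² = 469
v_rel = (1, 5),  |v_rel|² = 26;  v_rel·d = (1)·(-19) + (5)·(-12) = -79
26·t² + 158·t + 469 = 0  ⇒  m = (-79)² − 26·469 = -5953
m = -5953 < 0,  v_rel·d = -79 < 0  ⇒  outside

inside=no margin=-5953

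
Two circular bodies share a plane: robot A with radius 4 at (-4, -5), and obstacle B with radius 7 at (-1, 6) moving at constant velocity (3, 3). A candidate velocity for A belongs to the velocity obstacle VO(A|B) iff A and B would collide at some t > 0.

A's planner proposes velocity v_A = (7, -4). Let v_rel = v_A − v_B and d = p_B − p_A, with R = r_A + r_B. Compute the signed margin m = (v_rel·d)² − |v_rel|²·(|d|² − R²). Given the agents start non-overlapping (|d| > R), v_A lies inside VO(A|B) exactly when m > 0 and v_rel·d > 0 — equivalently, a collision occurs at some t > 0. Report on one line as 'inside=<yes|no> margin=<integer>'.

d = (3, 11),  |d|² = 130;  R = 4+7 = 11,  c = 130−11² = 9
v_rel = (4, -7),  |v_rel|² = 65;  v_rel·d = (4)·(3) + (-7)·(11) = -65
65·t² + 130·t + 9 = 0  ⇒  m = (-65)² − 65·9 = 3640
m = 3640 > 0,  v_rel·d = -65 < 0  ⇒  outside

inside=no margin=3640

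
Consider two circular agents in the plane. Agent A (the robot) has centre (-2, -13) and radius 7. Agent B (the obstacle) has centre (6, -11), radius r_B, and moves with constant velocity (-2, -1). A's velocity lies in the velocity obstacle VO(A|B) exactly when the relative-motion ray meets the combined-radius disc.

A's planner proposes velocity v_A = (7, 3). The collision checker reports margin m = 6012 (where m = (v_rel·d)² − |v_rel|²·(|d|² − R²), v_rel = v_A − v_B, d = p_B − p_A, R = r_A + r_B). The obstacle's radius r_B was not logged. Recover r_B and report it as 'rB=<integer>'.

m = 6012
d = (8, 2);  v_rel = (9, 4),  |v_rel|² = 97
v_rel×d = (9)·(2) − (4)·(8) = -14
since m = R²·97 − (-14)²:  R² = (196 + 6012) / 97 = 64
R = √64 = 8  ⇒  r_B = 8 − 7 = 1

rB=1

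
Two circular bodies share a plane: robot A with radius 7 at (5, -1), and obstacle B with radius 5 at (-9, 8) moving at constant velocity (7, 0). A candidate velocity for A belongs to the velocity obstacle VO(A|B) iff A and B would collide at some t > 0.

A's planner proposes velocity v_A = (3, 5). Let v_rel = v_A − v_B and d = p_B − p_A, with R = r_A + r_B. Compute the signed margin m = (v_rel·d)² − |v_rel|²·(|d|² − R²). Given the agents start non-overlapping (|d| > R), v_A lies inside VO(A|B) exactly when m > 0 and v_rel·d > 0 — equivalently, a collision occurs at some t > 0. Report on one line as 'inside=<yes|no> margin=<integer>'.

d = (-14, 9),  |d|² = 277;  R = 7+5 = 12,  c = 277−12² = 133
v_rel = (-4, 5),  |v_rel|² = 41;  v_rel·d = (-4)·(-14) + (5)·(9) = 101
41·t² − 202·t + 133 = 0  ⇒  m = 101² − 41·133 = 4748
m = 4748 > 0,  v_rel·d = 101 > 0  ⇒  inside

inside=yes margin=4748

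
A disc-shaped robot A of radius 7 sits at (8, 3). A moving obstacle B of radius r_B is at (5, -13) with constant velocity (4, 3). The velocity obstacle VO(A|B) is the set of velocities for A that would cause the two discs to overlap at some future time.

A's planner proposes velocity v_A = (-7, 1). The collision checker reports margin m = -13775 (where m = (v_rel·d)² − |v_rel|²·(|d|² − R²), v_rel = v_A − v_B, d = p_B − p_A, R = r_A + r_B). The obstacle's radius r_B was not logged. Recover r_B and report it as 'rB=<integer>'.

m = -13775
d = (-3, -16);  v_rel = (-11, -2),  |v_rel|² = 125
v_rel×d = (-11)·(-16) − (-2)·(-3) = 170
since m = R²·125 − 170²:  R² = (28900 + -13775) / 125 = 121
R = √121 = 11  ⇒  r_B = 11 − 7 = 4

rB=4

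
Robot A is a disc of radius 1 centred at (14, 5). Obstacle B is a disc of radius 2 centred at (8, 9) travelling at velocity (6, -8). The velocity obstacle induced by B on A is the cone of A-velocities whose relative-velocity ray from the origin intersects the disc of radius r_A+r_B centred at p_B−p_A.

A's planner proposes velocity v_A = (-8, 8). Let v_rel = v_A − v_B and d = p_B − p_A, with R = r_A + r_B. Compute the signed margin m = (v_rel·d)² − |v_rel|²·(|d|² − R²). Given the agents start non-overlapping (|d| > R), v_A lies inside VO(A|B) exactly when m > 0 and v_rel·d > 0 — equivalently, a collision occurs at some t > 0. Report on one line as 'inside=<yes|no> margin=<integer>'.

d = (-6, 4),  |d|² = 52;  R = 1+2 = 3,  c = 52−3² = 43
v_rel = (-14, 16),  |v_rel|² = 452;  v_rel·d = (-14)·(-6) + (16)·(4) = 148
452·t² − 296·t + 43 = 0  ⇒  m = 148² − 452·43 = 2468
m = 2468 > 0,  v_rel·d = 148 > 0  ⇒  inside

inside=yes margin=2468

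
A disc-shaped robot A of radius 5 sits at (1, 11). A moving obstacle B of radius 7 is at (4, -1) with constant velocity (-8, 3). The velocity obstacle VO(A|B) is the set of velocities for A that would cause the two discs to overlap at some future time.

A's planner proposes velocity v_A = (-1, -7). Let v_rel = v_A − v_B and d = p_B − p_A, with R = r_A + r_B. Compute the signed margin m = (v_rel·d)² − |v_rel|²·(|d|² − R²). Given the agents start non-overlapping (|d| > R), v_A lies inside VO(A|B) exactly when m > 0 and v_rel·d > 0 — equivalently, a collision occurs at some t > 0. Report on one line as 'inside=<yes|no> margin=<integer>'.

d = (3, -12),  |d|² = 153;  R = 5+7 = 12,  c = 153−12² = 9
v_rel = (7, -10),  |v_rel|² = 149;  v_rel·d = (7)·(3) + (-10)·(-12) = 141
149·t² − 282·t + 9 = 0  ⇒  m = 141² − 149·9 = 18540
m = 18540 > 0,  v_rel·d = 141 > 0  ⇒  inside

inside=yes margin=18540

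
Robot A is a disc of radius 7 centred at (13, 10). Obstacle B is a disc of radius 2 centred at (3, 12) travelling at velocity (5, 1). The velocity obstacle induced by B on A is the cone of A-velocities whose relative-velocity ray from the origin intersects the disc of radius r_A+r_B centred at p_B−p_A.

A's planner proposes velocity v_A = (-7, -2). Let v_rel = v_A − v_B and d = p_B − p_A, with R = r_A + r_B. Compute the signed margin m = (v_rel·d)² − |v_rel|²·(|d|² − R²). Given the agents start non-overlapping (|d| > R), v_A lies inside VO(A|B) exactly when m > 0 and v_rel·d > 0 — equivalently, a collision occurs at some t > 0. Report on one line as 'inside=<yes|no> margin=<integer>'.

d = (-10, 2),  |d|² = 104;  R = 7+2 = 9,  c = 104−9² = 23
v_rel = (-12, -3),  |v_rel|² = 153;  v_rel·d = (-12)·(-10) + (-3)·(2) = 114
153·t² − 228·t + 23 = 0  ⇒  m = 114² − 153·23 = 9477
m = 9477 > 0,  v_rel·d = 114 > 0  ⇒  inside

inside=yes margin=9477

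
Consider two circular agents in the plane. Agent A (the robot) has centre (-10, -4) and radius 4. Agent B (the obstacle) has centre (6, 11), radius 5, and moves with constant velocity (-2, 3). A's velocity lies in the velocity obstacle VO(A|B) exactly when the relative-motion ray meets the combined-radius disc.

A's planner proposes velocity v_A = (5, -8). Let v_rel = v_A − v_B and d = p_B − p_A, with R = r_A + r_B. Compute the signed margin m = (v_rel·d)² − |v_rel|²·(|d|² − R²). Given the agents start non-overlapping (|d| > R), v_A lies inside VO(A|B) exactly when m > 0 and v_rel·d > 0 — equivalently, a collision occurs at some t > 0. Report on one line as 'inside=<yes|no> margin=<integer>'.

d = (16, 15),  |d|² = 481;  R = 4+5 = 9,  c = 481−9² = 400
v_rel = (7, -11),  |v_rel|² = 170;  v_rel·d = (7)·(16) + (-11)·(15) = -53
170·t² + 106·t + 400 = 0  ⇒  m = (-53)² − 170·400 = -65191
m = -65191 < 0,  v_rel·d = -53 < 0  ⇒  outside

inside=no margin=-65191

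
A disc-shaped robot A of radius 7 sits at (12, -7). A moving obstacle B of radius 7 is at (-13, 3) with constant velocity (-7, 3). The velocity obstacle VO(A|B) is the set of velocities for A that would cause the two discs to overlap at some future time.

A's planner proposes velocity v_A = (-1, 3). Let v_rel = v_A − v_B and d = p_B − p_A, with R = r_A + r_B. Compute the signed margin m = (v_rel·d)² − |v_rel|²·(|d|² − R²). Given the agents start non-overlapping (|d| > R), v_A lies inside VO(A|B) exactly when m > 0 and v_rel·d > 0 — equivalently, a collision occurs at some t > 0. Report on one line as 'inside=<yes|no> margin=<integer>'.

d = (-25, 10),  |d|² = 725;  R = 7+7 = 14,  c = 725−14² = 529
v_rel = (6, 0),  |v_rel|² = 36;  v_rel·d = (6)·(-25) + (0)·(10) = -150
36·t² + 300·t + 529 = 0  ⇒  m = (-150)² − 36·529 = 3456
m = 3456 > 0,  v_rel·d = -150 < 0  ⇒  outside

inside=no margin=3456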